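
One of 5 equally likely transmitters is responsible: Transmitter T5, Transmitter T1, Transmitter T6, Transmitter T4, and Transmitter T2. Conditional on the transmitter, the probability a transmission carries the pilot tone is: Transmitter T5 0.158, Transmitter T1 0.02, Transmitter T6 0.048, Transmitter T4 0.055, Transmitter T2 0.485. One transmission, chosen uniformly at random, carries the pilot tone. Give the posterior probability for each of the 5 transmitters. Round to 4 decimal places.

Since the prior is uniform, the posterior is proportional to the likelihood:
  Transmitter T5: 0.158
  Transmitter T1: 0.02
  Transmitter T6: 0.048
  Transmitter T4: 0.055
  Transmitter T2: 0.485
Total = 0.766.
P(Transmitter T5 | pilot) = 0.158/0.766 ≈ 0.2063
P(Transmitter T1 | pilot) = 0.02/0.766 ≈ 0.0261
P(Transmitter T6 | pilot) = 0.048/0.766 ≈ 0.0627
P(Transmitter T4 | pilot) = 0.055/0.766 ≈ 0.0718
P(Transmitter T2 | pilot) = 0.485/0.766 ≈ 0.6332
(Check: 0.2063+0.0261+0.0627+0.0718+0.6332 = 1.0001.)

Transmitter T5 0.2063, Transmitter T1 0.0261, Transmitter T6 0.0627, Transmitter T4 0.0718, Transmitter T2 0.6332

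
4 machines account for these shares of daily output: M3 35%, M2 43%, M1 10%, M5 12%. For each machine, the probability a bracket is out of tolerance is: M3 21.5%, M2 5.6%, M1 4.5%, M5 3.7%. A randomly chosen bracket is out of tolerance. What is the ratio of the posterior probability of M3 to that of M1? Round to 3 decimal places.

16.722

Prior × likelihood for each hypothesis:
  M3: 0.35 × 0.215 = 0.07525
  M2: 0.43 × 0.056 = 0.02408
  M1: 0.1 × 0.045 = 0.0045
  M5: 0.12 × 0.037 = 0.00444
Sum = 0.10827.
The ratio is 0.07525 / 0.0045 (the normalizer cancels) = 16.722.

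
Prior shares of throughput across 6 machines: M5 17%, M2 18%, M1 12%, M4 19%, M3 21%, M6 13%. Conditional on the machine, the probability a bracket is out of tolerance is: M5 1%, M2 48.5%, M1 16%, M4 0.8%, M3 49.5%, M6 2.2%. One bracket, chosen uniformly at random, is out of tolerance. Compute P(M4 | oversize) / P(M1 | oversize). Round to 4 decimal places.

0.0792

By Bayes' rule, posterior ∝ prior × likelihood:
  M5: 0.17 × 0.01 = 0.0017
  M2: 0.18 × 0.485 = 0.0873
  M1: 0.12 × 0.16 = 0.0192
  M4: 0.19 × 0.008 = 0.00152
  M3: 0.21 × 0.495 = 0.10395
  M6: 0.13 × 0.022 = 0.00286
Total = 0.21653.
The ratio is 0.00152 / 0.0192 (the normalizer cancels) = 0.0792.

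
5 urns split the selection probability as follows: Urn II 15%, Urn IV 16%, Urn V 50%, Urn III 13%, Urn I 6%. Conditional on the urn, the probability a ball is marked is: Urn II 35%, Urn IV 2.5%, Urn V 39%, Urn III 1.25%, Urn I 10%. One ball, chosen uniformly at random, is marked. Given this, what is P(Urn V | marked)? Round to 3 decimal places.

0.753

Unnormalized posteriors (prior × likelihood):
  Urn II: 0.15 × 0.35 = 0.0525
  Urn IV: 0.16 × 0.025 = 0.004
  Urn V: 0.5 × 0.39 = 0.195
  Urn III: 0.13 × 0.0125 = 0.001625
  Urn I: 0.06 × 0.1 = 0.006
Total = 0.259125.
P(Urn V | evidence) = 0.195 / 0.259125 ≈ 0.753.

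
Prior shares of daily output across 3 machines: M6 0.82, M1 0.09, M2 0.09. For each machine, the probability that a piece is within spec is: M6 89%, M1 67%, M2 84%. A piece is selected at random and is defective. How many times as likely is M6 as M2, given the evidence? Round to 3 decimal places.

Taking complements, P(defective | each) = M6 0.11, M1 0.33, M2 0.16.
Compute prior × likelihood for every hypothesis:
  M6: 0.82 × 0.11 = 0.0902
  M1: 0.09 × 0.33 = 0.0297
  M2: 0.09 × 0.16 = 0.0144
Total = 0.1343.
The ratio is 0.0902 / 0.0144 (the normalizer cancels) = 6.264.

6.264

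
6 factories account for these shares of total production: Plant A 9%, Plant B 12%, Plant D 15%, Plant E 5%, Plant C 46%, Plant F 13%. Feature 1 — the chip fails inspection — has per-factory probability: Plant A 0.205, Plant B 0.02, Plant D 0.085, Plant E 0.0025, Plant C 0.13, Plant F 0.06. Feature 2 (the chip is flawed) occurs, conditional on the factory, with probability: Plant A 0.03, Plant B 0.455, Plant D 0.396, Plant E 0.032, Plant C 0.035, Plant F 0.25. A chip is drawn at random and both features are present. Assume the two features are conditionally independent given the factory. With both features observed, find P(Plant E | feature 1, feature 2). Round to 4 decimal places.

Compute prior × likelihood for every hypothesis:
  Plant A: 0.09 × 0.205 × 0.03 = 0.0005535
  Plant B: 0.12 × 0.02 × 0.455 = 0.001092
  Plant D: 0.15 × 0.085 × 0.396 = 0.005049
  Plant E: 0.05 × 0.0025 × 0.032 = 0.000004
  Plant C: 0.46 × 0.13 × 0.035 = 0.002093
  Plant F: 0.13 × 0.06 × 0.25 = 0.00195
Total = 0.0107415.
P(Plant E | evidence) = 0.000004 / 0.0107415 ≈ 0.0004.

0.0004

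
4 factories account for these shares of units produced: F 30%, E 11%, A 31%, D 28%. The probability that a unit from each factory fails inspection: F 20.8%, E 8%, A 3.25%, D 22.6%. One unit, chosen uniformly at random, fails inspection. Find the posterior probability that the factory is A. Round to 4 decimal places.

0.0697

By Bayes' rule, posterior ∝ prior × likelihood:
  F: 0.3 × 0.208 = 0.0624
  E: 0.11 × 0.08 = 0.0088
  A: 0.31 × 0.0325 = 0.010075
  D: 0.28 × 0.226 = 0.06328
Normalizing constant = 0.144555.
P(A | evidence) = 0.010075 / 0.144555 ≈ 0.0697.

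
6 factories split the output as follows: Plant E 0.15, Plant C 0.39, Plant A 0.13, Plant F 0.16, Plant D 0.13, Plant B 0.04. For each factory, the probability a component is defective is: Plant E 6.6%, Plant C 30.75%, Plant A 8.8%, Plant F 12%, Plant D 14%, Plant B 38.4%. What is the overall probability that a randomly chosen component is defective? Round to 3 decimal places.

0.194

Compute prior × likelihood for every hypothesis:
  Plant E: 0.15 × 0.066 = 0.0099
  Plant C: 0.39 × 0.3075 = 0.119925
  Plant A: 0.13 × 0.088 = 0.01144
  Plant F: 0.16 × 0.12 = 0.0192
  Plant D: 0.13 × 0.14 = 0.0182
  Plant B: 0.04 × 0.384 = 0.01536
P(defective) = 0.0099 + 0.119925 + 0.01144 + 0.0192 + 0.0182 + 0.01536 = 0.194025 → 0.194.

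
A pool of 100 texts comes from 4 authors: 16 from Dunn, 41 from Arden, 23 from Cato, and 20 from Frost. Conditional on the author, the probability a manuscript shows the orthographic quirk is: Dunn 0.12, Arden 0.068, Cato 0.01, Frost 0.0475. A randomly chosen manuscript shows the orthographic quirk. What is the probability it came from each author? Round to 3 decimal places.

Dunn 0.326, Arden 0.474, Cato 0.039, Frost 0.161

Unnormalized posteriors (prior × likelihood):
  Dunn: 0.16 × 0.12 = 0.0192
  Arden: 0.41 × 0.068 = 0.02788
  Cato: 0.23 × 0.01 = 0.0023
  Frost: 0.2 × 0.0475 = 0.0095
Sum = 0.05888.
P(Dunn | quirk) = 0.0192/0.05888 ≈ 0.326
P(Arden | quirk) = 0.02788/0.05888 ≈ 0.474
P(Cato | quirk) = 0.0023/0.05888 ≈ 0.039
P(Frost | quirk) = 0.0095/0.05888 ≈ 0.161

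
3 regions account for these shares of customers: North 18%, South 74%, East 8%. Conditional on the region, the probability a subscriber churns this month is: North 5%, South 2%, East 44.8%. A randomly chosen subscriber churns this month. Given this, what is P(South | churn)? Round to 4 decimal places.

0.2482

By Bayes' rule, posterior ∝ prior × likelihood:
  North: 0.18 × 0.05 = 0.009
  South: 0.74 × 0.02 = 0.0148
  East: 0.08 × 0.448 = 0.03584
Total = 0.05964.
P(South | evidence) = 0.0148 / 0.05964 ≈ 0.2482.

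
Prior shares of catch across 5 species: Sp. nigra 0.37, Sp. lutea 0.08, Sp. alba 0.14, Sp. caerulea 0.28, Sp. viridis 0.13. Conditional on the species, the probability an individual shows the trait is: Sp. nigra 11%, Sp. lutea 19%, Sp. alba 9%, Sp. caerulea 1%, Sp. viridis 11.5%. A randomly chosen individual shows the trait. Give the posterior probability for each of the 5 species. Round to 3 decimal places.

Unnormalized posteriors (prior × likelihood):
  Sp. nigra: 0.37 × 0.11 = 0.0407
  Sp. lutea: 0.08 × 0.19 = 0.0152
  Sp. alba: 0.14 × 0.09 = 0.0126
  Sp. caerulea: 0.28 × 0.01 = 0.0028
  Sp. viridis: 0.13 × 0.115 = 0.01495
Total = 0.08625.
P(Sp. nigra | trait) = 0.0407/0.08625 ≈ 0.472
P(Sp. lutea | trait) = 0.0152/0.08625 ≈ 0.176
P(Sp. alba | trait) = 0.0126/0.08625 ≈ 0.146
P(Sp. caerulea | trait) = 0.0028/0.08625 ≈ 0.032
P(Sp. viridis | trait) = 0.01495/0.08625 ≈ 0.173

Sp. nigra 0.472, Sp. lutea 0.176, Sp. alba 0.146, Sp. caerulea 0.032, Sp. viridis 0.173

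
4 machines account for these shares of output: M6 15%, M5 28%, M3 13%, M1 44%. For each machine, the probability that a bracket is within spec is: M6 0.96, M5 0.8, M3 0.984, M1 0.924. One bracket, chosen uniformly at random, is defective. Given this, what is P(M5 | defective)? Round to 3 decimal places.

0.574

Taking complements, P(defective | each) = M6 0.04, M5 0.2, M3 0.016, M1 0.076.
Compute prior × likelihood for every hypothesis:
  M6: 0.15 × 0.04 = 0.006
  M5: 0.28 × 0.2 = 0.056
  M3: 0.13 × 0.016 = 0.00208
  M1: 0.44 × 0.076 = 0.03344
Normalizing constant = 0.09752.
P(M5 | evidence) = 0.056 / 0.09752 ≈ 0.574.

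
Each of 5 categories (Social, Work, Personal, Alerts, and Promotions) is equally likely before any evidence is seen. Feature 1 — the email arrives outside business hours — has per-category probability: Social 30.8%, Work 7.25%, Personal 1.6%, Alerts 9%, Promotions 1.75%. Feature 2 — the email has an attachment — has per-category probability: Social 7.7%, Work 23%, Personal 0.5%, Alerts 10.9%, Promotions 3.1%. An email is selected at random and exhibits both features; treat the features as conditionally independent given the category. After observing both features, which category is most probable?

Since the prior is uniform, the posterior is proportional to the likelihood:
  Social: 0.308 × 0.077 = 0.023716
  Work: 0.0725 × 0.23 = 0.016675
  Personal: 0.016 × 0.005 = 0.00008
  Alerts: 0.09 × 0.109 = 0.00981
  Promotions: 0.0175 × 0.031 = 0.0005425
Total = 0.0508235.
Largest term belongs to Social, so Social is most probable.

Social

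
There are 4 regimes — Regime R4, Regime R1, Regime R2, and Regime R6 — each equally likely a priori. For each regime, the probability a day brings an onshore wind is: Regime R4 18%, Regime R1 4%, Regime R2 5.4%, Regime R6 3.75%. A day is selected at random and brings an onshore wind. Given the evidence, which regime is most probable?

Since the prior is uniform, the posterior is proportional to the likelihood:
  Regime R4: 0.18
  Regime R1: 0.04
  Regime R2: 0.054
  Regime R6: 0.0375
Normalizing constant = 0.3115.
Largest term belongs to Regime R4, so Regime R4 is most probable.

Regime R4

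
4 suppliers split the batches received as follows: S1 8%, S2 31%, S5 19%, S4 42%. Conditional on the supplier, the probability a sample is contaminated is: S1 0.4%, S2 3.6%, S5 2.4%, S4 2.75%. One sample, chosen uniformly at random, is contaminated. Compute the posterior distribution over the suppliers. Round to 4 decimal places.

Prior × likelihood for each hypothesis:
  S1: 0.08 × 0.004 = 0.00032
  S2: 0.31 × 0.036 = 0.01116
  S5: 0.19 × 0.024 = 0.00456
  S4: 0.42 × 0.0275 = 0.01155
Normalizing constant = 0.02759.
P(S1 | contaminated) = 0.00032/0.02759 ≈ 0.0116
P(S2 | contaminated) = 0.01116/0.02759 ≈ 0.4045
P(S5 | contaminated) = 0.00456/0.02759 ≈ 0.1653
P(S4 | contaminated) = 0.01155/0.02759 ≈ 0.4186

S1 0.0116, S2 0.4045, S5 0.1653, S4 0.4186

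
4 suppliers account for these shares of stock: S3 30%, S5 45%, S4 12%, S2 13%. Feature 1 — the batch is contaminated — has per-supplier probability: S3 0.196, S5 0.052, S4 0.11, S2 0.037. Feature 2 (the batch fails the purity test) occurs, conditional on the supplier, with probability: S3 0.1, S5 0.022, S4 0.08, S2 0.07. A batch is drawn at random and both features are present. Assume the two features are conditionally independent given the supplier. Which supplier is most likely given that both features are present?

S3

Unnormalized posteriors (prior × likelihood):
  S3: 0.3 × 0.196 × 0.1 = 0.00588
  S5: 0.45 × 0.052 × 0.022 = 0.0005148
  S4: 0.12 × 0.11 × 0.08 = 0.001056
  S2: 0.13 × 0.037 × 0.07 = 0.0003367
Normalizing constant = 0.0077875.
Largest term belongs to S3, so S3 is most probable.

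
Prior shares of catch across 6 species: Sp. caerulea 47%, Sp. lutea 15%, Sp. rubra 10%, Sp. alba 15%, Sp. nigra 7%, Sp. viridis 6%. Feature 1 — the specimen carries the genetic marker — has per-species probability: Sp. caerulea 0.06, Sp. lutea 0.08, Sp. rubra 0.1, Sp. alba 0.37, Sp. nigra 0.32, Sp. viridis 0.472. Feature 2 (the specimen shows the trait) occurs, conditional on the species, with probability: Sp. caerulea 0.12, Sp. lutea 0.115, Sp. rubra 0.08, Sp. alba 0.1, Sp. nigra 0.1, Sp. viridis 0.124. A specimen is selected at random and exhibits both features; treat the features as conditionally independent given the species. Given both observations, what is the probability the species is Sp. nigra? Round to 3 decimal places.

Unnormalized posteriors (prior × likelihood):
  Sp. caerulea: 0.47 × 0.06 × 0.12 = 0.003384
  Sp. lutea: 0.15 × 0.08 × 0.115 = 0.00138
  Sp. rubra: 0.1 × 0.1 × 0.08 = 0.0008
  Sp. alba: 0.15 × 0.37 × 0.1 = 0.00555
  Sp. nigra: 0.07 × 0.32 × 0.1 = 0.00224
  Sp. viridis: 0.06 × 0.472 × 0.124 = 0.00351168
Total = 0.01686568.
P(Sp. nigra | evidence) = 0.00224 / 0.01686568 ≈ 0.133.

0.133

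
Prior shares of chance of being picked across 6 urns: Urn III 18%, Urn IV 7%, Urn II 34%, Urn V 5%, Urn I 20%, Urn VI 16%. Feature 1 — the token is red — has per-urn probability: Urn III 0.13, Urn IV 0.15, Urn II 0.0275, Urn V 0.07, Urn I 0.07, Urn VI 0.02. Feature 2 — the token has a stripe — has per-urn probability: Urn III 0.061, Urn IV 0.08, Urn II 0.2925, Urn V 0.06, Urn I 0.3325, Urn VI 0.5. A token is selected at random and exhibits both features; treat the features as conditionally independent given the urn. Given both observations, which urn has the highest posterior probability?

Urn I

By Bayes' rule, posterior ∝ prior × likelihood:
  Urn III: 0.18 × 0.13 × 0.061 = 0.0014274
  Urn IV: 0.07 × 0.15 × 0.08 = 0.00084
  Urn II: 0.34 × 0.0275 × 0.2925 = 0.002734875
  Urn V: 0.05 × 0.07 × 0.06 = 0.00021
  Urn I: 0.2 × 0.07 × 0.3325 = 0.004655
  Urn VI: 0.16 × 0.02 × 0.5 = 0.0016
Sum = 0.011467275.
Largest term belongs to Urn I, so Urn I is most probable.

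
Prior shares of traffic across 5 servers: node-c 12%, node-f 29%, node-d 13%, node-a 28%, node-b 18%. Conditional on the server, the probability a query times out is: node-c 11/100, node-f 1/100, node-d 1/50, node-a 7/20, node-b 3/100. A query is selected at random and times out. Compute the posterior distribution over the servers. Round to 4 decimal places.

node-c 0.1081, node-f 0.0238, node-d 0.0213, node-a 0.8026, node-b 0.0442

Compute prior × likelihood for every hypothesis:
  node-c: 0.12 × 0.11 = 0.0132
  node-f: 0.29 × 0.01 = 0.0029
  node-d: 0.13 × 0.02 = 0.0026
  node-a: 0.28 × 0.35 = 0.098
  node-b: 0.18 × 0.03 = 0.0054
Sum = 0.1221.
P(node-c | timeout) = 0.0132/0.1221 ≈ 0.1081
P(node-f | timeout) = 0.0029/0.1221 ≈ 0.0238
P(node-d | timeout) = 0.0026/0.1221 ≈ 0.0213
P(node-a | timeout) = 0.098/0.1221 ≈ 0.8026
P(node-b | timeout) = 0.0054/0.1221 ≈ 0.0442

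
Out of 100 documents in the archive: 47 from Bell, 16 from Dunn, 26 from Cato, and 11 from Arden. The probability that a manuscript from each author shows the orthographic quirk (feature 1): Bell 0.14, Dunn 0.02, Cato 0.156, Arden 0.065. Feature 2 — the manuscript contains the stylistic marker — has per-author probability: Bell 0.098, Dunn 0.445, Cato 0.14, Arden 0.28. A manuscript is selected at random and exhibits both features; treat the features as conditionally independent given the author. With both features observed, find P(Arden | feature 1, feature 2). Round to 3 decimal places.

0.129

Prior × likelihood for each hypothesis:
  Bell: 0.47 × 0.14 × 0.098 = 0.0064484
  Dunn: 0.16 × 0.02 × 0.445 = 0.001424
  Cato: 0.26 × 0.156 × 0.14 = 0.0056784
  Arden: 0.11 × 0.065 × 0.28 = 0.002002
Total = 0.0155528.
P(Arden | evidence) = 0.002002 / 0.0155528 ≈ 0.129.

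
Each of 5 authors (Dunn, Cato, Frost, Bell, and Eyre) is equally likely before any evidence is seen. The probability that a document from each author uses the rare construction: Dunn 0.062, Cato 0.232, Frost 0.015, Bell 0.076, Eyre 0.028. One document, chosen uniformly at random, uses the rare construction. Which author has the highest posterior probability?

Cato

Since the prior is uniform, the posterior is proportional to the likelihood:
  Dunn: 0.062
  Cato: 0.232
  Frost: 0.015
  Bell: 0.076
  Eyre: 0.028
Sum = 0.413.
Largest term belongs to Cato, so Cato is most probable.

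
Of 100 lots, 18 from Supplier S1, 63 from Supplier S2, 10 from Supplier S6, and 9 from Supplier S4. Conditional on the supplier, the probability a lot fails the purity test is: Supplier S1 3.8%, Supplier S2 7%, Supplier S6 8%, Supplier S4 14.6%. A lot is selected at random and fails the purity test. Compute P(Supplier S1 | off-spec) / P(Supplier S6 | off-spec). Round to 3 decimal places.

0.855

Unnormalized posteriors (prior × likelihood):
  Supplier S1: 0.18 × 0.038 = 0.00684
  Supplier S2: 0.63 × 0.07 = 0.0441
  Supplier S6: 0.1 × 0.08 = 0.008
  Supplier S4: 0.09 × 0.146 = 0.01314
Normalizing constant = 0.07208.
The ratio is 0.00684 / 0.008 (the normalizer cancels) = 0.855.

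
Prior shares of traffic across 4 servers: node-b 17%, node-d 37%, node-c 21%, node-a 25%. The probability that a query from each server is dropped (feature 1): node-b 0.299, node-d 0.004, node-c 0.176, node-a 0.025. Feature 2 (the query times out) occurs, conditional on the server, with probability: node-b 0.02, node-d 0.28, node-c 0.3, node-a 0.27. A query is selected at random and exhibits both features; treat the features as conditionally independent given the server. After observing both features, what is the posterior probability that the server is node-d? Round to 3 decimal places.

0.029

Compute prior × likelihood for every hypothesis:
  node-b: 0.17 × 0.299 × 0.02 = 0.0010166
  node-d: 0.37 × 0.004 × 0.28 = 0.0004144
  node-c: 0.21 × 0.176 × 0.3 = 0.011088
  node-a: 0.25 × 0.025 × 0.27 = 0.0016875
Sum = 0.0142065.
P(node-d | evidence) = 0.0004144 / 0.0142065 ≈ 0.029.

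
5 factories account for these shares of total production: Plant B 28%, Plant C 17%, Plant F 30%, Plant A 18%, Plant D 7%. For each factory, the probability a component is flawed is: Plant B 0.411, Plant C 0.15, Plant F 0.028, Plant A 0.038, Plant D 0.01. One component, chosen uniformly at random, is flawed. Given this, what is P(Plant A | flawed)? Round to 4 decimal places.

Compute prior × likelihood for every hypothesis:
  Plant B: 0.28 × 0.411 = 0.11508
  Plant C: 0.17 × 0.15 = 0.0255
  Plant F: 0.3 × 0.028 = 0.0084
  Plant A: 0.18 × 0.038 = 0.00684
  Plant D: 0.07 × 0.01 = 0.0007
Sum = 0.15652.
P(Plant A | evidence) = 0.00684 / 0.15652 ≈ 0.0437.

0.0437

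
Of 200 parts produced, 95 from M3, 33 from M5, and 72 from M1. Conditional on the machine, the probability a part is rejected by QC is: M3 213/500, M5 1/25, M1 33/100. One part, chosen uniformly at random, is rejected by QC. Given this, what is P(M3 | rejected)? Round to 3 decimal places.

0.617

By Bayes' rule, posterior ∝ prior × likelihood:
  M3: 0.475 × 0.426 = 0.20235
  M5: 0.165 × 0.04 = 0.0066
  M1: 0.36 × 0.33 = 0.1188
Normalizing constant = 0.32775.
P(M3 | evidence) = 0.20235 / 0.32775 ≈ 0.617.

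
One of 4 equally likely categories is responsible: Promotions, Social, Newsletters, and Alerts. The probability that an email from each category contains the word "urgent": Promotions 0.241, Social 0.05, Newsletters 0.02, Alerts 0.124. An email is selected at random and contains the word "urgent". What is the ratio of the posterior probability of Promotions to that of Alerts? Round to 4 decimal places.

1.9435

With a uniform prior (1/4 each), posterior ∝ likelihood:
  Promotions: 0.241
  Social: 0.05
  Newsletters: 0.02
  Alerts: 0.124
Sum = 0.435.
The ratio is 0.241 / 0.124 (the normalizer cancels) = 1.9435.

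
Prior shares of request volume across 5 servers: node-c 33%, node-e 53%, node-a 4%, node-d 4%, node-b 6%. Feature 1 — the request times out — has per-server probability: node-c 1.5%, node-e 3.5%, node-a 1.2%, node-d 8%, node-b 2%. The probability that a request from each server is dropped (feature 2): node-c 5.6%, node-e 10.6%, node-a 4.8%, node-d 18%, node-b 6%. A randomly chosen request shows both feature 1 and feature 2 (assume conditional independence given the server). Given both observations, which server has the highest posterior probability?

node-e

By Bayes' rule, posterior ∝ prior × likelihood:
  node-c: 0.33 × 0.015 × 0.056 = 0.0002772
  node-e: 0.53 × 0.035 × 0.106 = 0.0019663
  node-a: 0.04 × 0.012 × 0.048 = 0.00002304
  node-d: 0.04 × 0.08 × 0.18 = 0.000576
  node-b: 0.06 × 0.02 × 0.06 = 0.000072
Sum = 0.00291454.
Largest term belongs to node-e, so node-e is most probable.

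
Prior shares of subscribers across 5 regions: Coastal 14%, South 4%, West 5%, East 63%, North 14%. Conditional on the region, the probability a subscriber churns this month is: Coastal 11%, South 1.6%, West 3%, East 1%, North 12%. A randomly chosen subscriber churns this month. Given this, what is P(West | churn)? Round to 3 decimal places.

0.037

By Bayes' rule, posterior ∝ prior × likelihood:
  Coastal: 0.14 × 0.11 = 0.0154
  South: 0.04 × 0.016 = 0.00064
  West: 0.05 × 0.03 = 0.0015
  East: 0.63 × 0.01 = 0.0063
  North: 0.14 × 0.12 = 0.0168
Sum = 0.04064.
P(West | evidence) = 0.0015 / 0.04064 ≈ 0.037.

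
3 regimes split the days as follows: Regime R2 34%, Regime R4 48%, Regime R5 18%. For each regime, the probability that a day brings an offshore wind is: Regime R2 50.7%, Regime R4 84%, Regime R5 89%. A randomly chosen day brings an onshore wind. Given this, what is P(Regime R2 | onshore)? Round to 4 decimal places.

Taking complements, P(onshore | each) = Regime R2 0.493, Regime R4 0.16, Regime R5 0.11.
By Bayes' rule, posterior ∝ prior × likelihood:
  Regime R2: 0.34 × 0.493 = 0.16762
  Regime R4: 0.48 × 0.16 = 0.0768
  Regime R5: 0.18 × 0.11 = 0.0198
Normalizing constant = 0.26422.
P(Regime R2 | evidence) = 0.16762 / 0.26422 ≈ 0.6344.

0.6344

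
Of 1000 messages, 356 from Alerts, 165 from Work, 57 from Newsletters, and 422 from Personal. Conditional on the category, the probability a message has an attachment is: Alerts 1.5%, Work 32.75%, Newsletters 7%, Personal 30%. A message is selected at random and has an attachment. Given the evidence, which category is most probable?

By Bayes' rule, posterior ∝ prior × likelihood:
  Alerts: 0.356 × 0.015 = 0.00534
  Work: 0.165 × 0.3275 = 0.0540375
  Newsletters: 0.057 × 0.07 = 0.00399
  Personal: 0.422 × 0.3 = 0.1266
Total = 0.1899675.
Largest term belongs to Personal, so Personal is most probable.

Personal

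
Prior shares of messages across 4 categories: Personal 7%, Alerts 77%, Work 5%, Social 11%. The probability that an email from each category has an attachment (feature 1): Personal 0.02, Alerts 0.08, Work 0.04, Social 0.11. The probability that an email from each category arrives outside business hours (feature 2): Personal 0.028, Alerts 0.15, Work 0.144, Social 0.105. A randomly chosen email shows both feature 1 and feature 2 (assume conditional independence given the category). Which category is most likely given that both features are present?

Prior × likelihood for each hypothesis:
  Personal: 0.07 × 0.02 × 0.028 = 0.0000392
  Alerts: 0.77 × 0.08 × 0.15 = 0.00924
  Work: 0.05 × 0.04 × 0.144 = 0.000288
  Social: 0.11 × 0.11 × 0.105 = 0.0012705
Normalizing constant = 0.0108377.
Largest term belongs to Alerts, so Alerts is most probable.

Alerts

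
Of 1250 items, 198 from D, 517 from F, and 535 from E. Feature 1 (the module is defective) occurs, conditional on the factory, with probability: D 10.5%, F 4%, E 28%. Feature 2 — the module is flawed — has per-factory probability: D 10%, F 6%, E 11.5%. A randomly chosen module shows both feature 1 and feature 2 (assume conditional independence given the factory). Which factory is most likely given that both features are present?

Unnormalized posteriors (prior × likelihood):
  D: 0.1584 × 0.105 × 0.1 = 0.0016632
  F: 0.4136 × 0.04 × 0.06 = 0.00099264
  E: 0.428 × 0.28 × 0.115 = 0.0137816
Normalizing constant = 0.01643744.
Largest term belongs to E, so E is most probable.

E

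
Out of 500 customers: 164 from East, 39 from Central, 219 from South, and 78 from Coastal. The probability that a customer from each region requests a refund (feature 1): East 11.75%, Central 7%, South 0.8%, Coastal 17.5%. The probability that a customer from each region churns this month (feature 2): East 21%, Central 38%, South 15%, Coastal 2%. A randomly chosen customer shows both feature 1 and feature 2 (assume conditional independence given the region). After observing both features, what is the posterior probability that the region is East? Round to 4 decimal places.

0.7201

Compute prior × likelihood for every hypothesis:
  East: 0.328 × 0.1175 × 0.21 = 0.0080934
  Central: 0.078 × 0.07 × 0.38 = 0.0020748
  South: 0.438 × 0.008 × 0.15 = 0.0005256
  Coastal: 0.156 × 0.175 × 0.02 = 0.000546
Normalizing constant = 0.0112398.
P(East | evidence) = 0.0080934 / 0.0112398 ≈ 0.7201.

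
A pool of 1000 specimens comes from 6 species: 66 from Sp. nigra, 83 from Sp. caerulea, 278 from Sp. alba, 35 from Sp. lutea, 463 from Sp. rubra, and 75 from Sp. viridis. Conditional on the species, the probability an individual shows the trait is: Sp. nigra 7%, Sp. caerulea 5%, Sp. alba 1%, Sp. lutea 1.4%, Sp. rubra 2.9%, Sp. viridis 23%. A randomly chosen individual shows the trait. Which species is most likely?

Sp. viridis

By Bayes' rule, posterior ∝ prior × likelihood:
  Sp. nigra: 0.066 × 0.07 = 0.00462
  Sp. caerulea: 0.083 × 0.05 = 0.00415
  Sp. alba: 0.278 × 0.01 = 0.00278
  Sp. lutea: 0.035 × 0.014 = 0.00049
  Sp. rubra: 0.463 × 0.029 = 0.013427
  Sp. viridis: 0.075 × 0.23 = 0.01725
Total = 0.042717.
Largest term belongs to Sp. viridis, so Sp. viridis is most probable.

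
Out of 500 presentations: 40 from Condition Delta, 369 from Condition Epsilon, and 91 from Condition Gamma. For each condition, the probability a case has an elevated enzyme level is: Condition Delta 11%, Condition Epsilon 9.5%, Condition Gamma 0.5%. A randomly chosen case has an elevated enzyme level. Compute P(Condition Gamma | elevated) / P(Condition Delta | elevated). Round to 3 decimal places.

By Bayes' rule, posterior ∝ prior × likelihood:
  Condition Delta: 0.08 × 0.11 = 0.0088
  Condition Epsilon: 0.738 × 0.095 = 0.07011
  Condition Gamma: 0.182 × 0.005 = 0.00091
Total = 0.07982.
The ratio is 0.00091 / 0.0088 (the normalizer cancels) = 0.103.

0.103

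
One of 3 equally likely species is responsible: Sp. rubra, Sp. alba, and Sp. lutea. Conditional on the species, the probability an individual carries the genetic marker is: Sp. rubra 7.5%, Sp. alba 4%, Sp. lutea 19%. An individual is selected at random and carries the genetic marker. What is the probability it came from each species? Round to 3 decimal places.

Sp. rubra 0.246, Sp. alba 0.131, Sp. lutea 0.623

Since the prior is uniform, the posterior is proportional to the likelihood:
  Sp. rubra: 0.075
  Sp. alba: 0.04
  Sp. lutea: 0.19
Total = 0.305.
P(Sp. rubra | marker) = 0.075/0.305 ≈ 0.246
P(Sp. alba | marker) = 0.04/0.305 ≈ 0.131
P(Sp. lutea | marker) = 0.19/0.305 ≈ 0.623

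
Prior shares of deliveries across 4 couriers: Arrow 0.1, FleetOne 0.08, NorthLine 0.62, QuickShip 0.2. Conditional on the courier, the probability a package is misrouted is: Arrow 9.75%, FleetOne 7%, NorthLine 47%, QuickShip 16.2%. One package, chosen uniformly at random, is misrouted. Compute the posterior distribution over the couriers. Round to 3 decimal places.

Arrow 0.029, FleetOne 0.017, NorthLine 0.859, QuickShip 0.096

Prior × likelihood for each hypothesis:
  Arrow: 0.1 × 0.0975 = 0.00975
  FleetOne: 0.08 × 0.07 = 0.0056
  NorthLine: 0.62 × 0.47 = 0.2914
  QuickShip: 0.2 × 0.162 = 0.0324
Total = 0.33915.
P(Arrow | misrouted) = 0.00975/0.33915 ≈ 0.029
P(FleetOne | misrouted) = 0.0056/0.33915 ≈ 0.017
P(NorthLine | misrouted) = 0.2914/0.33915 ≈ 0.859
P(QuickShip | misrouted) = 0.0324/0.33915 ≈ 0.096
(Check: 0.029+0.017+0.859+0.096 = 1.001.)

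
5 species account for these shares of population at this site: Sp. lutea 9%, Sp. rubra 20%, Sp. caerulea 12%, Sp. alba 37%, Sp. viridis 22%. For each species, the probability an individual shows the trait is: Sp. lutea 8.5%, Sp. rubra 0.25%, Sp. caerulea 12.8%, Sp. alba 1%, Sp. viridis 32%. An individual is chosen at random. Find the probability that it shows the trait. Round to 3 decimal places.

Unnormalized posteriors (prior × likelihood):
  Sp. lutea: 0.09 × 0.085 = 0.00765
  Sp. rubra: 0.2 × 0.0025 = 0.0005
  Sp. caerulea: 0.12 × 0.128 = 0.01536
  Sp. alba: 0.37 × 0.01 = 0.0037
  Sp. viridis: 0.22 × 0.32 = 0.0704
P(trait) = 0.00765 + 0.0005 + 0.01536 + 0.0037 + 0.0704 = 0.09761 → 0.098.

0.098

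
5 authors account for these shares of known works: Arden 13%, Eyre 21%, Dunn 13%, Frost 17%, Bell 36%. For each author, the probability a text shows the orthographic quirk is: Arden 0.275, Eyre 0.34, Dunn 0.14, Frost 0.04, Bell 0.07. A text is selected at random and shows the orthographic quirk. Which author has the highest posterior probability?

Prior × likelihood for each hypothesis:
  Arden: 0.13 × 0.275 = 0.03575
  Eyre: 0.21 × 0.34 = 0.0714
  Dunn: 0.13 × 0.14 = 0.0182
  Frost: 0.17 × 0.04 = 0.0068
  Bell: 0.36 × 0.07 = 0.0252
Sum = 0.15735.
Largest term belongs to Eyre, so Eyre is most probable.

Eyre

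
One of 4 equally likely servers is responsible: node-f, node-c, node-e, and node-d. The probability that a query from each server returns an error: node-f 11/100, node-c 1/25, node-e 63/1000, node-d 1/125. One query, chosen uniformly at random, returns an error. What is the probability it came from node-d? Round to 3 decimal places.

Since the prior is uniform, the posterior is proportional to the likelihood:
  node-f: 0.11
  node-c: 0.04
  node-e: 0.063
  node-d: 0.008
Normalizing constant = 0.221.
P(node-d | evidence) = 0.008 / 0.221 ≈ 0.036.

0.036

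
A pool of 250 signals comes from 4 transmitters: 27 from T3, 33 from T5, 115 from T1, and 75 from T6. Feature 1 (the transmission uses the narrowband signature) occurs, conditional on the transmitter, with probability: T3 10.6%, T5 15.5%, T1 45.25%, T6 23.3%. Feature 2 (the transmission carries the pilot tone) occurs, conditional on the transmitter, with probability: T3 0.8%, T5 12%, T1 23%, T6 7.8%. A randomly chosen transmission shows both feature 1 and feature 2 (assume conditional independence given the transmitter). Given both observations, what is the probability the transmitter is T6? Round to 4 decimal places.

Compute prior × likelihood for every hypothesis:
  T3: 0.108 × 0.106 × 0.008 = 0.000091584
  T5: 0.132 × 0.155 × 0.12 = 0.0024552
  T1: 0.46 × 0.4525 × 0.23 = 0.0478745
  T6: 0.3 × 0.233 × 0.078 = 0.0054522
Sum = 0.055873484.
P(T6 | evidence) = 0.0054522 / 0.055873484 ≈ 0.0976.

0.0976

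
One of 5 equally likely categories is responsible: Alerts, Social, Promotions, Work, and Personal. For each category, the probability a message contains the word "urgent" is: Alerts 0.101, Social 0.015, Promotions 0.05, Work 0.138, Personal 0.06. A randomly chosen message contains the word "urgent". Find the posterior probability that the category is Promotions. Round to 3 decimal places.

Since the prior is uniform, the posterior is proportional to the likelihood:
  Alerts: 0.101
  Social: 0.015
  Promotions: 0.05
  Work: 0.138
  Personal: 0.06
Normalizing constant = 0.364.
P(Promotions | evidence) = 0.05 / 0.364 ≈ 0.137.

0.137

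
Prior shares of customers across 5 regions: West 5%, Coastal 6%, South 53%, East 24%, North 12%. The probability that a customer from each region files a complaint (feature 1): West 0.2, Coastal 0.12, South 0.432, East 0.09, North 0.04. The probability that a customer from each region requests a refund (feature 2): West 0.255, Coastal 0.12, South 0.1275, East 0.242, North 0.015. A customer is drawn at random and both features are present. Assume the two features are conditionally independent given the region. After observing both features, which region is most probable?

By Bayes' rule, posterior ∝ prior × likelihood:
  West: 0.05 × 0.2 × 0.255 = 0.00255
  Coastal: 0.06 × 0.12 × 0.12 = 0.000864
  South: 0.53 × 0.432 × 0.1275 = 0.0291924
  East: 0.24 × 0.09 × 0.242 = 0.0052272
  North: 0.12 × 0.04 × 0.015 = 0.000072
Sum = 0.0379056.
Largest term belongs to South, so South is most probable.

South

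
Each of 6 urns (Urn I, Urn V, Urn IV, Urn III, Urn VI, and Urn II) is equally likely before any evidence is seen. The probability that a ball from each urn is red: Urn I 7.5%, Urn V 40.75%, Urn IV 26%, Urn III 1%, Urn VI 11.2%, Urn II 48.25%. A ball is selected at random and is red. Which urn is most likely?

With a uniform prior (1/6 each), posterior ∝ likelihood:
  Urn I: 0.075
  Urn V: 0.4075
  Urn IV: 0.26
  Urn III: 0.01
  Urn VI: 0.112
  Urn II: 0.4825
Sum = 1.347.
Largest term belongs to Urn II, so Urn II is most probable.

Urn II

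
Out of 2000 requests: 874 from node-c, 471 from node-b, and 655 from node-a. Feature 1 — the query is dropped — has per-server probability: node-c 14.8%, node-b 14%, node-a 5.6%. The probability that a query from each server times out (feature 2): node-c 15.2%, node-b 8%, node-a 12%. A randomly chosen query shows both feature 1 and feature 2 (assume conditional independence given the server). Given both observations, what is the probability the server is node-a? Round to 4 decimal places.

0.1500

Prior × likelihood for each hypothesis:
  node-c: 0.437 × 0.148 × 0.152 = 0.009830752
  node-b: 0.2355 × 0.14 × 0.08 = 0.0026376
  node-a: 0.3275 × 0.056 × 0.12 = 0.0022008
Total = 0.014669152.
P(node-a | evidence) = 0.0022008 / 0.014669152 ≈ 0.1500.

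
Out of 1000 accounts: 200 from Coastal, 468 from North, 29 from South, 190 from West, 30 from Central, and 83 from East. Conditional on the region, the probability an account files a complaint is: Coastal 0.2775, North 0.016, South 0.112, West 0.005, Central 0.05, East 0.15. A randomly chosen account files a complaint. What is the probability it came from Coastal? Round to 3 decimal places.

Compute prior × likelihood for every hypothesis:
  Coastal: 0.2 × 0.2775 = 0.0555
  North: 0.468 × 0.016 = 0.007488
  South: 0.029 × 0.112 = 0.003248
  West: 0.19 × 0.005 = 0.00095
  Central: 0.03 × 0.05 = 0.0015
  East: 0.083 × 0.15 = 0.01245
Total = 0.081136.
P(Coastal | evidence) = 0.0555 / 0.081136 ≈ 0.684.

0.684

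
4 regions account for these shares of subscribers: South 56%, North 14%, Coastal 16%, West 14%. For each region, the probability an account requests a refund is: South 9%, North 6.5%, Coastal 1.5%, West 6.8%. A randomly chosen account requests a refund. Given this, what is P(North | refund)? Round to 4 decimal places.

Compute prior × likelihood for every hypothesis:
  South: 0.56 × 0.09 = 0.0504
  North: 0.14 × 0.065 = 0.0091
  Coastal: 0.16 × 0.015 = 0.0024
  West: 0.14 × 0.068 = 0.00952
Normalizing constant = 0.07142.
P(North | evidence) = 0.0091 / 0.07142 ≈ 0.1274.

0.1274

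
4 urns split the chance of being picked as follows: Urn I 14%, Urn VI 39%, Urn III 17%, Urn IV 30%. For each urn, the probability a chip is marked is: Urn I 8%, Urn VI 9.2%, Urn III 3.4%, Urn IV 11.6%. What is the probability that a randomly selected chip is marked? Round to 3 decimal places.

0.088

Unnormalized posteriors (prior × likelihood):
  Urn I: 0.14 × 0.08 = 0.0112
  Urn VI: 0.39 × 0.092 = 0.03588
  Urn III: 0.17 × 0.034 = 0.00578
  Urn IV: 0.3 × 0.116 = 0.0348
P(marked) = 0.0112 + 0.03588 + 0.00578 + 0.0348 = 0.08766 → 0.088.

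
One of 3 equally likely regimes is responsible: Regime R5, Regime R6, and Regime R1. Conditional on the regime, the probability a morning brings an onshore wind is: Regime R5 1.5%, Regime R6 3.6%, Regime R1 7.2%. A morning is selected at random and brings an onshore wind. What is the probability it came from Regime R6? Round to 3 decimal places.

0.293

With a uniform prior (1/3 each), posterior ∝ likelihood:
  Regime R5: 0.015
  Regime R6: 0.036
  Regime R1: 0.072
Sum = 0.123.
P(Regime R6 | evidence) = 0.036 / 0.123 ≈ 0.293.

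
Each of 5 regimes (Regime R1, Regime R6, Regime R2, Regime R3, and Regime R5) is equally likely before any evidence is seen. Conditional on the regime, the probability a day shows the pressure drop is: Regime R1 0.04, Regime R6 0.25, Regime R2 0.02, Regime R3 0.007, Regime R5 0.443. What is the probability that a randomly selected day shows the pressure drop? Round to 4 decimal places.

With a uniform prior (1/5 each), posterior ∝ likelihood:
  Regime R1: 0.04
  Regime R6: 0.25
  Regime R2: 0.02
  Regime R3: 0.007
  Regime R5: 0.443
P(drop) = (1/5) × (0.04 + 0.25 + 0.02 + 0.007 + 0.443) = 0.76/5 ≈ 0.1520.

0.1520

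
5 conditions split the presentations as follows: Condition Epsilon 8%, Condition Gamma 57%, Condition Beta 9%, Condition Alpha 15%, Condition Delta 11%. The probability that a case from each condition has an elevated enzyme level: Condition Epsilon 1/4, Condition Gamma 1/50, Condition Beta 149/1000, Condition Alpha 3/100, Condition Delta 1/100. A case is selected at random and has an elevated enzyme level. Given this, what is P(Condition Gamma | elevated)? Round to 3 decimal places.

0.226

Prior × likelihood for each hypothesis:
  Condition Epsilon: 0.08 × 0.25 = 0.02
  Condition Gamma: 0.57 × 0.02 = 0.0114
  Condition Beta: 0.09 × 0.149 = 0.01341
  Condition Alpha: 0.15 × 0.03 = 0.0045
  Condition Delta: 0.11 × 0.01 = 0.0011
Total = 0.05041.
P(Condition Gamma | evidence) = 0.0114 / 0.05041 ≈ 0.226.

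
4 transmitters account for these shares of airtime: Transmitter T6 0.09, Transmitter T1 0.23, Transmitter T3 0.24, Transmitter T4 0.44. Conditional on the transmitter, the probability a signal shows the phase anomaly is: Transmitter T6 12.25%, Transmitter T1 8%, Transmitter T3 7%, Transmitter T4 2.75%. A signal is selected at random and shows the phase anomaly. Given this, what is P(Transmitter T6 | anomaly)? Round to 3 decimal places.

0.189

By Bayes' rule, posterior ∝ prior × likelihood:
  Transmitter T6: 0.09 × 0.1225 = 0.011025
  Transmitter T1: 0.23 × 0.08 = 0.0184
  Transmitter T3: 0.24 × 0.07 = 0.0168
  Transmitter T4: 0.44 × 0.0275 = 0.0121
Normalizing constant = 0.058325.
P(Transmitter T6 | evidence) = 0.011025 / 0.058325 ≈ 0.189.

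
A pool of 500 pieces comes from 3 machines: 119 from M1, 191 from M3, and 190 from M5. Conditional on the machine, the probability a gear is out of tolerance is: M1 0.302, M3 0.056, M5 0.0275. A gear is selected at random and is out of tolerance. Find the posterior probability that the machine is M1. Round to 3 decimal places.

Unnormalized posteriors (prior × likelihood):
  M1: 0.238 × 0.302 = 0.071876
  M3: 0.382 × 0.056 = 0.021392
  M5: 0.38 × 0.0275 = 0.01045
Normalizing constant = 0.103718.
P(M1 | evidence) = 0.071876 / 0.103718 ≈ 0.693.

0.693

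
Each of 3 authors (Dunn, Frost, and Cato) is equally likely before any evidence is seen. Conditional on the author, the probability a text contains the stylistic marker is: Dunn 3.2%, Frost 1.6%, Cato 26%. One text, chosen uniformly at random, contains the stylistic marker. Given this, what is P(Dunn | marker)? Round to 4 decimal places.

0.1039

Since the prior is uniform, the posterior is proportional to the likelihood:
  Dunn: 0.032
  Frost: 0.016
  Cato: 0.26
Total = 0.308.
P(Dunn | evidence) = 0.032 / 0.308 ≈ 0.1039.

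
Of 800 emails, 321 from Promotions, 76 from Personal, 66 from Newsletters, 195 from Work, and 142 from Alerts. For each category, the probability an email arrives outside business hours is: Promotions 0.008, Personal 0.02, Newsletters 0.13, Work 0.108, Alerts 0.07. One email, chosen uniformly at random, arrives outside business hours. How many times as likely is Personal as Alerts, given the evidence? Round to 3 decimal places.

Compute prior × likelihood for every hypothesis:
  Promotions: 0.40125 × 0.008 = 0.00321
  Personal: 0.095 × 0.02 = 0.0019
  Newsletters: 0.0825 × 0.13 = 0.010725
  Work: 0.24375 × 0.108 = 0.026325
  Alerts: 0.1775 × 0.07 = 0.012425
Normalizing constant = 0.054585.
The ratio is 0.0019 / 0.012425 (the normalizer cancels) = 0.153.

0.153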